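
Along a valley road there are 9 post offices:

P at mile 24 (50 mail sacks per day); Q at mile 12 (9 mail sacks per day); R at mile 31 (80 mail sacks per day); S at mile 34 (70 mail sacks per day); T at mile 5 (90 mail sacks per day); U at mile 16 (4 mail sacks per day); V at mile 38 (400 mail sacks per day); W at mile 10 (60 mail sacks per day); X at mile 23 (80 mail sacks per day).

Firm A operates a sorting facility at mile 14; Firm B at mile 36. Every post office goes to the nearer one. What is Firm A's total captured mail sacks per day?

293

The indifferent point is the midpoint (14+36)/2 = 25; post offices left of it (closer to Firm A at 14) go to Firm A, those right go to Firm B.
  T at 5 (w=90) → Firm A
  W at 10 (w=60) → Firm A
  Q at 12 (w=9) → Firm A
  U at 16 (w=4) → Firm A
  X at 23 (w=80) → Firm A
  P at 24 (w=50) → Firm A
  R at 31 (w=80) → Firm B
  S at 34 (w=70) → Firm B
  V at 38 (w=400) → Firm B
Firm A captures 293; Firm B captures 550.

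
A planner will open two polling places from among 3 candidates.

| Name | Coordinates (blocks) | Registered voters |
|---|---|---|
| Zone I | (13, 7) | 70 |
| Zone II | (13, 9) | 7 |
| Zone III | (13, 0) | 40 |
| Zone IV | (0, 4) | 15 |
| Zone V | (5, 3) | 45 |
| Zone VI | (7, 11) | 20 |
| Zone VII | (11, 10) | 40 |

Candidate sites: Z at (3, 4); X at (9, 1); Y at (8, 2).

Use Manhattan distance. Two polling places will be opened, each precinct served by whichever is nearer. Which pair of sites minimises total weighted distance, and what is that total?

{Z, X}, total 1824

Evaluate every pair (each demand assigned to the nearer of the two):
  {Z, X}: total = 1824
  {Z, Y}: total = 1884
  {X, Y}: total = 1954
Best pair: {Z, X} with total 1824.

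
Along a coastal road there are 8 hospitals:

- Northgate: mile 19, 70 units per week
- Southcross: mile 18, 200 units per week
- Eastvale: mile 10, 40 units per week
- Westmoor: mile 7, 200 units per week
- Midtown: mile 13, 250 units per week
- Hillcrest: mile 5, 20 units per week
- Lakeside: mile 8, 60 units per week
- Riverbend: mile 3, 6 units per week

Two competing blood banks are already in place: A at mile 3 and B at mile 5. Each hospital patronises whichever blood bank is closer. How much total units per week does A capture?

6

The indifferent point is the midpoint (3+5)/2 = 4; hospitals left of it (closer to A at 3) go to A, those right go to B.
  Riverbend at 3 (w=6) → A
  Hillcrest at 5 (w=20) → B
  Westmoor at 7 (w=200) → B
  Lakeside at 8 (w=60) → B
  Eastvale at 10 (w=40) → B
  Midtown at 13 (w=250) → B
  Southcross at 18 (w=200) → B
  Northgate at 19 (w=70) → B
A captures 6; B captures 840.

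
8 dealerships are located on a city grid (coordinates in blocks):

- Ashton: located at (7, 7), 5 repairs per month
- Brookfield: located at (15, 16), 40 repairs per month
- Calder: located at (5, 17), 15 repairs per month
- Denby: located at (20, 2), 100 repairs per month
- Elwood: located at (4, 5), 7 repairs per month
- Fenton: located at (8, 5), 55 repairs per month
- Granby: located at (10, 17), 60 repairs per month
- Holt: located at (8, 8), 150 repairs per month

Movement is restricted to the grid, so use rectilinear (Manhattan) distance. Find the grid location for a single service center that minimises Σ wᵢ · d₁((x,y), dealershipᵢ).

Manhattan distance separates: Σwᵢ(|x−xᵢ|+|y−yᵢ|) = Σwᵢ|x−xᵢ| + Σwᵢ|y−yᵢ|, so x and y are optimised independently as 1-D weighted medians.
Total weight W = 432; half = 216.
x-coordinate, sorted with cumulative weight:
  x=4 (Elwood, w=7) cum 7
  x=5 (Calder, w=15) cum 22
  x=7 (Ashton, w=5) cum 27
  x=8 (Fenton, w=55) cum 82
  x=8 (Holt, w=150) cum 232  ← median
  x=10 (Granby, w=60) cum 292
  x=15 (Brookfield, w=40) cum 332
  x=20 (Denby, w=100) cum 432
⇒ x* = 8
y-coordinate, sorted with cumulative weight:
  y=2 (Denby, w=100) cum 100
  y=5 (Elwood, w=7) cum 107
  y=5 (Fenton, w=55) cum 162
  y=7 (Ashton, w=5) cum 167
  y=8 (Holt, w=150) cum 317  ← median
  y=16 (Brookfield, w=40) cum 357
  y=17 (Calder, w=15) cum 372
  y=17 (Granby, w=60) cum 432
⇒ y* = 8

(8, 8)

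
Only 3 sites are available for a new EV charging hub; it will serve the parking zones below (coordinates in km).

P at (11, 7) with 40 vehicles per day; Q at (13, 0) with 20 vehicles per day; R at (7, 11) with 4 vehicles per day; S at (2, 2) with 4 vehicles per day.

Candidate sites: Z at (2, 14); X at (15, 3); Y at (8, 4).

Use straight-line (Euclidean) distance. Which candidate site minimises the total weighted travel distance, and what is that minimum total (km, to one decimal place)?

Total weighted distance at each candidate:
  Z (2, 14): total = 883.5
  X (15, 3): total = 395.8
  Y (8, 4): total = 351.4
Minimum is at Y with total 351.4 km.

Y, total 351.4 km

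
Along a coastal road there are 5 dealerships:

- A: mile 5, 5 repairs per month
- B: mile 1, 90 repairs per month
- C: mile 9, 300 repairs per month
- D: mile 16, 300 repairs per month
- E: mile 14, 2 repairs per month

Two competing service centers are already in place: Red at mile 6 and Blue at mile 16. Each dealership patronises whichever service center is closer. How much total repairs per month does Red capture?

The indifferent point is the midpoint (6+16)/2 = 11; dealerships left of it (closer to Red at 6) go to Red, those right go to Blue.
  B at 1 (w=90) → Red
  A at 5 (w=5) → Red
  C at 9 (w=300) → Red
  E at 14 (w=2) → Blue
  D at 16 (w=300) → Blue
Red captures 395; Blue captures 302.

395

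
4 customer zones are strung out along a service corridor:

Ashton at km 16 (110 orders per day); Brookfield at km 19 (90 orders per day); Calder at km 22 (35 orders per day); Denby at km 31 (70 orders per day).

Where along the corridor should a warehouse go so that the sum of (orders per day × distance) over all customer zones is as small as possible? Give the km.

x = 19

For a sum of weighted absolute distances on a line, the optimum is the weighted median (not the mean). Total weight W = 305; half-weight = 152.5.
Sort by position and accumulate weight:
  km 16 (Ashton, w=110) → cum 110
  km 19 (Brookfield, w=90) → cum 200  ≥ 152.5 → median here
  km 22 (Calder, w=35) → cum 235
  km 31 (Denby, w=70) → cum 305
Optimal location: km 19.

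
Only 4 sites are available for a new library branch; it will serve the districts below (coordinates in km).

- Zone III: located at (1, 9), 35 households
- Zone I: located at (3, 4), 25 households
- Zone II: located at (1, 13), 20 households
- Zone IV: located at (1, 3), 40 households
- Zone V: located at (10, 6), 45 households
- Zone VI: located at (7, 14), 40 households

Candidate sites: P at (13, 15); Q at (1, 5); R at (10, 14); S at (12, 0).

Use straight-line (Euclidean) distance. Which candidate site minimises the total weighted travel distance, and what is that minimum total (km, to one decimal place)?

Total weighted distance at each candidate:
  P (13, 15): total = 2433.6
  Q (1, 5): total = 1276.1
  R (10, 14): total = 1895.1
  S (12, 0): total = 2419.6
Minimum is at Q with total 1276.1 km.

Q, total 1276.1 km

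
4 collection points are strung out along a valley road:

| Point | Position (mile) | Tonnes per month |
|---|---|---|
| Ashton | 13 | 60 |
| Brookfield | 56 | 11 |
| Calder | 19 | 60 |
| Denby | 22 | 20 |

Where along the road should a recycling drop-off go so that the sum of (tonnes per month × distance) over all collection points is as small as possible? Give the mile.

For a sum of weighted absolute distances on a line, the optimum is the weighted median (not the mean). Total weight W = 151; half-weight = 75.5.
Sort by position and accumulate weight:
  mile 13 (Ashton, w=60) → cum 60
  mile 19 (Calder, w=60) → cum 120  ≥ 75.5 → median here
  mile 22 (Denby, w=20) → cum 140
  mile 56 (Brookfield, w=11) → cum 151
Optimal location: mile 19.

x = 19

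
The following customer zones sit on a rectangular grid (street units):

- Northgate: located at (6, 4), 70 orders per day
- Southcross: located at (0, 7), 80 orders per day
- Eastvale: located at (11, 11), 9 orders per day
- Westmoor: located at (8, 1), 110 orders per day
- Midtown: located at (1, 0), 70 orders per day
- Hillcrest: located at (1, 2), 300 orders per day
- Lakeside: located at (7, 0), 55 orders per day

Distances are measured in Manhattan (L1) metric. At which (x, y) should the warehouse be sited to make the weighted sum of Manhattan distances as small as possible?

Manhattan distance separates: Σwᵢ(|x−xᵢ|+|y−yᵢ|) = Σwᵢ|x−xᵢ| + Σwᵢ|y−yᵢ|, so x and y are optimised independently as 1-D weighted medians.
Total weight W = 694; half = 347.
x-coordinate, sorted with cumulative weight:
  x=0 (Southcross, w=80) cum 80
  x=1 (Midtown, w=70) cum 150
  x=1 (Hillcrest, w=300) cum 450  ← median
  x=6 (Northgate, w=70) cum 520
  x=7 (Lakeside, w=55) cum 575
  x=8 (Westmoor, w=110) cum 685
  x=11 (Eastvale, w=9) cum 694
⇒ x* = 1
y-coordinate, sorted with cumulative weight:
  y=0 (Midtown, w=70) cum 70
  y=0 (Lakeside, w=55) cum 125
  y=1 (Westmoor, w=110) cum 235
  y=2 (Hillcrest, w=300) cum 535  ← median
  y=4 (Northgate, w=70) cum 605
  y=7 (Southcross, w=80) cum 685
  y=11 (Eastvale, w=9) cum 694
⇒ y* = 2

(1, 2)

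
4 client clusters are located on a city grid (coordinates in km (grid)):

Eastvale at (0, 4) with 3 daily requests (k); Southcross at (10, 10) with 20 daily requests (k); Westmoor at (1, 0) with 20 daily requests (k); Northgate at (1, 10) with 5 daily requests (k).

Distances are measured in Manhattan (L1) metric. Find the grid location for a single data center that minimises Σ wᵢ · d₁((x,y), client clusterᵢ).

(1, 10)

Manhattan distance separates: Σwᵢ(|x−xᵢ|+|y−yᵢ|) = Σwᵢ|x−xᵢ| + Σwᵢ|y−yᵢ|, so x and y are optimised independently as 1-D weighted medians.
Total weight W = 48; half = 24.
x-coordinate, sorted with cumulative weight:
  x=0 (Eastvale, w=3) cum 3
  x=1 (Westmoor, w=20) cum 23
  x=1 (Northgate, w=5) cum 28  ← median
  x=10 (Southcross, w=20) cum 48
⇒ x* = 1
y-coordinate, sorted with cumulative weight:
  y=0 (Westmoor, w=20) cum 20
  y=4 (Eastvale, w=3) cum 23
  y=10 (Southcross, w=20) cum 43  ← median
  y=10 (Northgate, w=5) cum 48
⇒ y* = 10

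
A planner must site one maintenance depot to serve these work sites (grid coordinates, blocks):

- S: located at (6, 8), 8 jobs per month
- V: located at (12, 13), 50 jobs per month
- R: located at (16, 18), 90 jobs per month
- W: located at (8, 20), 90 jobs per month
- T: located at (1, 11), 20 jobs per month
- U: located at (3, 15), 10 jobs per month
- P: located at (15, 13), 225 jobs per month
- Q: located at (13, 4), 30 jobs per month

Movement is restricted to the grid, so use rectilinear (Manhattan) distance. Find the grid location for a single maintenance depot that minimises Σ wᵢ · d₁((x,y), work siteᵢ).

Manhattan distance separates: Σwᵢ(|x−xᵢ|+|y−yᵢ|) = Σwᵢ|x−xᵢ| + Σwᵢ|y−yᵢ|, so x and y are optimised independently as 1-D weighted medians.
Total weight W = 523; half = 261.5.
x-coordinate, sorted with cumulative weight:
  x=1 (T, w=20) cum 20
  x=3 (U, w=10) cum 30
  x=6 (S, w=8) cum 38
  x=8 (W, w=90) cum 128
  x=12 (V, w=50) cum 178
  x=13 (Q, w=30) cum 208
  x=15 (P, w=225) cum 433  ← median
  x=16 (R, w=90) cum 523
⇒ x* = 15
y-coordinate, sorted with cumulative weight:
  y=4 (Q, w=30) cum 30
  y=8 (S, w=8) cum 38
  y=11 (T, w=20) cum 58
  y=13 (V, w=50) cum 108
  y=13 (P, w=225) cum 333  ← median
  y=15 (U, w=10) cum 343
  y=18 (R, w=90) cum 433
  y=20 (W, w=90) cum 523
⇒ y* = 13

(15, 13)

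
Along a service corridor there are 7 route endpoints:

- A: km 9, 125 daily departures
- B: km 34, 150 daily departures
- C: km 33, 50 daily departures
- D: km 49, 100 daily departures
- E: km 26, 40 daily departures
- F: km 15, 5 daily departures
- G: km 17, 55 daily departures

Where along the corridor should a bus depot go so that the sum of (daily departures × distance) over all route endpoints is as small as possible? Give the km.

For a sum of weighted absolute distances on a line, the optimum is the weighted median (not the mean). Total weight W = 525; half-weight = 262.5.
Sort by position and accumulate weight:
  km 9 (A, w=125) → cum 125
  km 15 (F, w=5) → cum 130
  km 17 (G, w=55) → cum 185
  km 26 (E, w=40) → cum 225
  km 33 (C, w=50) → cum 275  ≥ 262.5 → median here
  km 34 (B, w=150) → cum 425
  km 49 (D, w=100) → cum 525
Optimal location: km 33.

x = 33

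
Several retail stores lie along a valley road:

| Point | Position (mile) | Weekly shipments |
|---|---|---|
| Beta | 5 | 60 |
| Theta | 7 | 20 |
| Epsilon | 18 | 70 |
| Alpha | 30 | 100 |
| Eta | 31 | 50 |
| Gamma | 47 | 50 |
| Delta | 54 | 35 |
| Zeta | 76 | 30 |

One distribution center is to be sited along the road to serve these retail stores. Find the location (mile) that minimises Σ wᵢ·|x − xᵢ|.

x = 30

For a sum of weighted absolute distances on a line, the optimum is the weighted median (not the mean). Total weight W = 415; half-weight = 207.5.
Sort by position and accumulate weight:
  mile 5 (Beta, w=60) → cum 60
  mile 7 (Theta, w=20) → cum 80
  mile 18 (Epsilon, w=70) → cum 150
  mile 30 (Alpha, w=100) → cum 250  ≥ 207.5 → median here
  mile 31 (Eta, w=50) → cum 300
  mile 47 (Gamma, w=50) → cum 350
  mile 54 (Delta, w=35) → cum 385
  mile 76 (Zeta, w=30) → cum 415
Optimal location: mile 30.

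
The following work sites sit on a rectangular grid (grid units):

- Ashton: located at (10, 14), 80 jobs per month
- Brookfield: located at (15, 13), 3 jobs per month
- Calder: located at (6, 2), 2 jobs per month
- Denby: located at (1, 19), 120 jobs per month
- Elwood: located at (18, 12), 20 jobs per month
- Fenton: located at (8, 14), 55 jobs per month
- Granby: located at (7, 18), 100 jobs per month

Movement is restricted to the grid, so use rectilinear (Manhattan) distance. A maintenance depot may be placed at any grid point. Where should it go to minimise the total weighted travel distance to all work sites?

(7, 18)

Manhattan distance separates: Σwᵢ(|x−xᵢ|+|y−yᵢ|) = Σwᵢ|x−xᵢ| + Σwᵢ|y−yᵢ|, so x and y are optimised independently as 1-D weighted medians.
Total weight W = 380; half = 190.
x-coordinate, sorted with cumulative weight:
  x=1 (Denby, w=120) cum 120
  x=6 (Calder, w=2) cum 122
  x=7 (Granby, w=100) cum 222  ← median
  x=8 (Fenton, w=55) cum 277
  x=10 (Ashton, w=80) cum 357
  x=15 (Brookfield, w=3) cum 360
  x=18 (Elwood, w=20) cum 380
⇒ x* = 7
y-coordinate, sorted with cumulative weight:
  y=2 (Calder, w=2) cum 2
  y=12 (Elwood, w=20) cum 22
  y=13 (Brookfield, w=3) cum 25
  y=14 (Ashton, w=80) cum 105
  y=14 (Fenton, w=55) cum 160
  y=18 (Granby, w=100) cum 260  ← median
  y=19 (Denby, w=120) cum 380
⇒ y* = 18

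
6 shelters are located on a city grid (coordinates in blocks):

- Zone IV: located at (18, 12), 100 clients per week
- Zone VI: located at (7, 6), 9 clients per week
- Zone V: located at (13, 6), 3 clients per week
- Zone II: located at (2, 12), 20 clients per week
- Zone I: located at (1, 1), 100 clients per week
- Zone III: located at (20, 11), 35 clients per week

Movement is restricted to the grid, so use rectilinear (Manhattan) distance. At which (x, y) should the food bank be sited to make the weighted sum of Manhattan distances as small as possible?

Manhattan distance separates: Σwᵢ(|x−xᵢ|+|y−yᵢ|) = Σwᵢ|x−xᵢ| + Σwᵢ|y−yᵢ|, so x and y are optimised independently as 1-D weighted medians.
Total weight W = 267; half = 133.5.
x-coordinate, sorted with cumulative weight:
  x=1 (Zone I, w=100) cum 100
  x=2 (Zone II, w=20) cum 120
  x=7 (Zone VI, w=9) cum 129
  x=13 (Zone V, w=3) cum 132
  x=18 (Zone IV, w=100) cum 232  ← median
  x=20 (Zone III, w=35) cum 267
⇒ x* = 18
y-coordinate, sorted with cumulative weight:
  y=1 (Zone I, w=100) cum 100
  y=6 (Zone VI, w=9) cum 109
  y=6 (Zone V, w=3) cum 112
  y=11 (Zone III, w=35) cum 147  ← median
  y=12 (Zone IV, w=100) cum 247
  y=12 (Zone II, w=20) cum 267
⇒ y* = 11

(18, 11)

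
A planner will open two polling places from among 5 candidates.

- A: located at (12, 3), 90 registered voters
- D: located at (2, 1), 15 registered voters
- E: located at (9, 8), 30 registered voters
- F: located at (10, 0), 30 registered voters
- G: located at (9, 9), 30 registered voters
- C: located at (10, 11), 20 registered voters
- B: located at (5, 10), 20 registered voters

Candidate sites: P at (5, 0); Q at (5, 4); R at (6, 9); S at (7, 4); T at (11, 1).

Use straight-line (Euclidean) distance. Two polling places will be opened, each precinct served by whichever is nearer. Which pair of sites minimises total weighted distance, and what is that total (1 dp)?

Evaluate every pair (each demand assigned to the nearer of the two):
  {R, T}: total = 680.4
  {S, T}: total = 905.7
  {Q, T}: total = 961.2
  {R, S}: total = 999.0
  {P, T}: total = 1157.9
  {P, R}: total = 1185.4
  {Q, R}: total = 1194.7
  {P, S}: total = 1230.9
  {Q, S}: total = 1240.6
  {P, Q}: total = 1487.7
Best pair: {R, T} with total 680.4.

{R, T}, total 680.4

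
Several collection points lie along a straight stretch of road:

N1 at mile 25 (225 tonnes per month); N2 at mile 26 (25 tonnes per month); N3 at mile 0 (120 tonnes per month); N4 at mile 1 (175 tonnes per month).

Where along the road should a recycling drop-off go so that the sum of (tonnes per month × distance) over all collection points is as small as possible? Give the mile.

x = 1

For a sum of weighted absolute distances on a line, the optimum is the weighted median (not the mean). Total weight W = 545; half-weight = 272.5.
Sort by position and accumulate weight:
  mile 0 (N3, w=120) → cum 120
  mile 1 (N4, w=175) → cum 295  ≥ 272.5 → median here
  mile 25 (N1, w=225) → cum 520
  mile 26 (N2, w=25) → cum 545
Optimal location: mile 1.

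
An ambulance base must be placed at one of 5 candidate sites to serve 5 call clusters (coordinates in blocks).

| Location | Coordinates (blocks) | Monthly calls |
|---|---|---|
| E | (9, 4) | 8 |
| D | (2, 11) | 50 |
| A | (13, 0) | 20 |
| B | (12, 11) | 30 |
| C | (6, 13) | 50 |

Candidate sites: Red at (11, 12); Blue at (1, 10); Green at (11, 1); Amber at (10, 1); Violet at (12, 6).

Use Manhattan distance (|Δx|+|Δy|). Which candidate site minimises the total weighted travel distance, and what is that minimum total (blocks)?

Total weighted distance at each candidate:
  Red (11, 12): total = 1220
  Blue (1, 10): total = 1412
  Green (11, 1): total = 2230
  Amber (10, 1): total = 2172
  Violet (12, 6): total = 1730
Minimum is at Red with total 1220 blocks.

Red, total 1220 blocks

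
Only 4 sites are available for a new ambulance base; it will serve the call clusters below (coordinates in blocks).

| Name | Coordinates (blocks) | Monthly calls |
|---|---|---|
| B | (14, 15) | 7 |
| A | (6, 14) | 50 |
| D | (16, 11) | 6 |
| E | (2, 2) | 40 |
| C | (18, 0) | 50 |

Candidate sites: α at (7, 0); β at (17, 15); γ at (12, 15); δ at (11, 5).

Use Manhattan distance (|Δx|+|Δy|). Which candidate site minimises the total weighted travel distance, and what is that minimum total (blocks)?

α, total 1854 blocks

Total weighted distance at each candidate:
  α (7, 0): total = 1854
  β (17, 15): total = 2571
  γ (12, 15): total = 2382
  δ (11, 5): total = 1937
Minimum is at α with total 1854 blocks.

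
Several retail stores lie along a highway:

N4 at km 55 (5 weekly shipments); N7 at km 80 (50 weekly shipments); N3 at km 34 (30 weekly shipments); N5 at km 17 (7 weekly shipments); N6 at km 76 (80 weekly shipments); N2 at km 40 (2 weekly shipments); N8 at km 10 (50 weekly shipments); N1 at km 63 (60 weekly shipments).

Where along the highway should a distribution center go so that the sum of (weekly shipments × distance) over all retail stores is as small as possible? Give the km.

x = 63

For a sum of weighted absolute distances on a line, the optimum is the weighted median (not the mean). Total weight W = 284; half-weight = 142.
Sort by position and accumulate weight:
  km 10 (N8, w=50) → cum 50
  km 17 (N5, w=7) → cum 57
  km 34 (N3, w=30) → cum 87
  km 40 (N2, w=2) → cum 89
  km 55 (N4, w=5) → cum 94
  km 63 (N1, w=60) → cum 154  ≥ 142 → median here
  km 76 (N6, w=80) → cum 234
  km 80 (N7, w=50) → cum 284
Optimal location: km 63.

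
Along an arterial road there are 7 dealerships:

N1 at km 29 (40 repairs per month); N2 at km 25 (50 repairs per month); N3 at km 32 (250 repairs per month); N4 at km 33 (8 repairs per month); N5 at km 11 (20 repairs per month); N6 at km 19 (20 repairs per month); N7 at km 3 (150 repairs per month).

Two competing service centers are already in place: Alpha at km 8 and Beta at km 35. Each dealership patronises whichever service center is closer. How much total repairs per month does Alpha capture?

The indifferent point is the midpoint (8+35)/2 = 21.5; dealerships left of it (closer to Alpha at 8) go to Alpha, those right go to Beta.
  N7 at 3 (w=150) → Alpha
  N5 at 11 (w=20) → Alpha
  N6 at 19 (w=20) → Alpha
  N2 at 25 (w=50) → Beta
  N1 at 29 (w=40) → Beta
  N3 at 32 (w=250) → Beta
  N4 at 33 (w=8) → Beta
Alpha captures 190; Beta captures 348.

190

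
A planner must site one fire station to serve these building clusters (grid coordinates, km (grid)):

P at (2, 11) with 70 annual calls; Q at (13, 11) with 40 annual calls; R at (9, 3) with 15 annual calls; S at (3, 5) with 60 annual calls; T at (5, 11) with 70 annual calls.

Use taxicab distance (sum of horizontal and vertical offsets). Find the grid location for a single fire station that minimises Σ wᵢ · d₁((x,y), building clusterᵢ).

Manhattan distance separates: Σwᵢ(|x−xᵢ|+|y−yᵢ|) = Σwᵢ|x−xᵢ| + Σwᵢ|y−yᵢ|, so x and y are optimised independently as 1-D weighted medians.
Total weight W = 255; half = 127.5.
x-coordinate, sorted with cumulative weight:
  x=2 (P, w=70) cum 70
  x=3 (S, w=60) cum 130  ← median
  x=5 (T, w=70) cum 200
  x=9 (R, w=15) cum 215
  x=13 (Q, w=40) cum 255
⇒ x* = 3
y-coordinate, sorted with cumulative weight:
  y=3 (R, w=15) cum 15
  y=5 (S, w=60) cum 75
  y=11 (P, w=70) cum 145  ← median
  y=11 (Q, w=40) cum 185
  y=11 (T, w=70) cum 255
⇒ y* = 11

(3, 11)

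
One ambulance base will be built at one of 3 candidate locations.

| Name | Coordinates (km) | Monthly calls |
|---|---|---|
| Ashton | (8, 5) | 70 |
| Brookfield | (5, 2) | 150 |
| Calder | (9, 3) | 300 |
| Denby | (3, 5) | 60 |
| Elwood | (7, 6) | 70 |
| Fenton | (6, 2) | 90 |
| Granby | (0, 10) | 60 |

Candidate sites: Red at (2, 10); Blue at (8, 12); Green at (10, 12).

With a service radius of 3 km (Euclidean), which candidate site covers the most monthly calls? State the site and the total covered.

Red, covering 60

Coverage radius r = 3 km; a point is covered iff (Δx)²+(Δy)² ≤ 3² = 9.
  Red (2, 10): covers {Granby} → 60
  Blue (8, 12): covers {none} → 0
  Green (10, 12): covers {none} → 0
Maximum coverage at Red: 60 monthly calls.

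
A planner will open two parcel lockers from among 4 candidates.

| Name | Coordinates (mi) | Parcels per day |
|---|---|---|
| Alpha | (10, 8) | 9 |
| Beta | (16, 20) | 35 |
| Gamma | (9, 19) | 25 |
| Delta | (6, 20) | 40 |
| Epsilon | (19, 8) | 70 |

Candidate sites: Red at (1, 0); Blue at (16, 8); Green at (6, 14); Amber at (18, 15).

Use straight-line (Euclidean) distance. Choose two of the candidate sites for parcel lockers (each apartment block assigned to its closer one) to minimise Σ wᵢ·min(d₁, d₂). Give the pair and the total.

Evaluate every pair (each demand assigned to the nearer of the two):
  {Blue, Green}: total = 1057.9
  {Green, Amber}: total = 1134.1
  {Blue, Amber}: total = 1218.7
  {Red, Amber}: total = 1545.3
  {Red, Blue}: total = 1634.8
  {Red, Green}: total = 1861.1
Best pair: {Blue, Green} with total 1057.9.

{Blue, Green}, total 1057.9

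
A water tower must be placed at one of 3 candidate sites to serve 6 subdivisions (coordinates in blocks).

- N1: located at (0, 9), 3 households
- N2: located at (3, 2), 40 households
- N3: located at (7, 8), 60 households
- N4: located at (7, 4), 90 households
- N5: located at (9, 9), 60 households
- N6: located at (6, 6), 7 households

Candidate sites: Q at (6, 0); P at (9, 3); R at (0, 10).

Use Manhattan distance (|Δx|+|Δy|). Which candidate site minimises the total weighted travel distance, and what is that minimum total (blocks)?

P, total 1417 blocks

Total weighted distance at each candidate:
  Q (6, 0): total = 1997
  P (9, 3): total = 1417
  R (0, 10): total = 2823
Minimum is at P with total 1417 blocks.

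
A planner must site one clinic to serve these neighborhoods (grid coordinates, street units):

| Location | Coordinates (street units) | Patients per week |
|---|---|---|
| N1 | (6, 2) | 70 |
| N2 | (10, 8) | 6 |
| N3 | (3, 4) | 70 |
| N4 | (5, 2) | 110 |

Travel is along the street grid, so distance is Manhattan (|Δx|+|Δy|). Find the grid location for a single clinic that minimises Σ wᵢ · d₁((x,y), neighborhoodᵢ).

(5, 2)

Manhattan distance separates: Σwᵢ(|x−xᵢ|+|y−yᵢ|) = Σwᵢ|x−xᵢ| + Σwᵢ|y−yᵢ|, so x and y are optimised independently as 1-D weighted medians.
Total weight W = 256; half = 128.
x-coordinate, sorted with cumulative weight:
  x=3 (N3, w=70) cum 70
  x=5 (N4, w=110) cum 180  ← median
  x=6 (N1, w=70) cum 250
  x=10 (N2, w=6) cum 256
⇒ x* = 5
y-coordinate, sorted with cumulative weight:
  y=2 (N1, w=70) cum 70
  y=2 (N4, w=110) cum 180  ← median
  y=4 (N3, w=70) cum 250
  y=8 (N2, w=6) cum 256
⇒ y* = 2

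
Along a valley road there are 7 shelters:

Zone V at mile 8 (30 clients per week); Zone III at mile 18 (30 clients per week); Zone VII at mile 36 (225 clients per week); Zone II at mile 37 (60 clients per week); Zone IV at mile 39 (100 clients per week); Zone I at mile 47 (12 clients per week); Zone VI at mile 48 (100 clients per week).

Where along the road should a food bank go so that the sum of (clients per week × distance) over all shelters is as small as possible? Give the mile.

x = 36

For a sum of weighted absolute distances on a line, the optimum is the weighted median (not the mean). Total weight W = 557; half-weight = 278.5.
Sort by position and accumulate weight:
  mile 8 (Zone V, w=30) → cum 30
  mile 18 (Zone III, w=30) → cum 60
  mile 36 (Zone VII, w=225) → cum 285  ≥ 278.5 → median here
  mile 37 (Zone II, w=60) → cum 345
  mile 39 (Zone IV, w=100) → cum 445
  mile 47 (Zone I, w=12) → cum 457
  mile 48 (Zone VI, w=100) → cum 557
Optimal location: mile 36.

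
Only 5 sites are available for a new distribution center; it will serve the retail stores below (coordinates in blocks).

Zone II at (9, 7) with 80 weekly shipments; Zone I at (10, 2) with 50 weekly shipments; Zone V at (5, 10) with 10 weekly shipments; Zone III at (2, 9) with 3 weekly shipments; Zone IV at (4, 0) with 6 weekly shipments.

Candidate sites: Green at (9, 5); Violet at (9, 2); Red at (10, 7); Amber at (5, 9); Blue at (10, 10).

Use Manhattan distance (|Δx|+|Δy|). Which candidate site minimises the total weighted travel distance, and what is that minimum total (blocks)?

Total weighted distance at each candidate:
  Green (9, 5): total = 543
  Violet (9, 2): total = 654
  Red (10, 7): total = 518
  Amber (5, 9): total = 1159
  Blue (10, 10): total = 893
Minimum is at Red with total 518 blocks.

Red, total 518 blocks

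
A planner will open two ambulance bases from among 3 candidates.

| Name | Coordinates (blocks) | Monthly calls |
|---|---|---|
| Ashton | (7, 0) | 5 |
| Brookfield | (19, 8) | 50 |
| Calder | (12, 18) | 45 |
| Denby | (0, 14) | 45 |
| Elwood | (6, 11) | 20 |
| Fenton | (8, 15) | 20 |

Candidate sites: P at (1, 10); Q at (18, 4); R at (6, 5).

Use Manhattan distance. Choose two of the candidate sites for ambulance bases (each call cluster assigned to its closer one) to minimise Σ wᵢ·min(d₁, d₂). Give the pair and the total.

Evaluate every pair (each demand assigned to the nearer of the two):
  {P, Q}: total = 1765
  {Q, R}: total = 2170
  {P, R}: total = 2270
Best pair: {P, Q} with total 1765.

{P, Q}, total 1765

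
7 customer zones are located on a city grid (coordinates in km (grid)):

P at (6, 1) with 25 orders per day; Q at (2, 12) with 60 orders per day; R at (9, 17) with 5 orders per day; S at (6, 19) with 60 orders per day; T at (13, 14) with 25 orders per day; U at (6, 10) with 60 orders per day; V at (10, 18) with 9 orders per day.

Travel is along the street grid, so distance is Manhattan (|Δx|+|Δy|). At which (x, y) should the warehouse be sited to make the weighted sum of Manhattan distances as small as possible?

(6, 12)

Manhattan distance separates: Σwᵢ(|x−xᵢ|+|y−yᵢ|) = Σwᵢ|x−xᵢ| + Σwᵢ|y−yᵢ|, so x and y are optimised independently as 1-D weighted medians.
Total weight W = 244; half = 122.
x-coordinate, sorted with cumulative weight:
  x=2 (Q, w=60) cum 60
  x=6 (P, w=25) cum 85
  x=6 (S, w=60) cum 145  ← median
  x=6 (U, w=60) cum 205
  x=9 (R, w=5) cum 210
  x=10 (V, w=9) cum 219
  x=13 (T, w=25) cum 244
⇒ x* = 6
y-coordinate, sorted with cumulative weight:
  y=1 (P, w=25) cum 25
  y=10 (U, w=60) cum 85
  y=12 (Q, w=60) cum 145  ← median
  y=14 (T, w=25) cum 170
  y=17 (R, w=5) cum 175
  y=18 (V, w=9) cum 184
  y=19 (S, w=60) cum 244
⇒ y* = 12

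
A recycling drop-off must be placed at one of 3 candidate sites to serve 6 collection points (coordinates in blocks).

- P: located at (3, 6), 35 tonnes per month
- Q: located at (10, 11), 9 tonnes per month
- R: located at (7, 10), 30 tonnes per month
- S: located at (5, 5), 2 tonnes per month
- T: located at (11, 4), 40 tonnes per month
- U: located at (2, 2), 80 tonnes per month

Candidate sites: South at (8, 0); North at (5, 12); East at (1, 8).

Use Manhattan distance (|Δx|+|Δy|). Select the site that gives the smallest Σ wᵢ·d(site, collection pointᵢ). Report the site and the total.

East, total 1622 blocks

Total weighted distance at each candidate:
  South (8, 0): total = 1768
  North (5, 12): total = 2068
  East (1, 8): total = 1622
Minimum is at East with total 1622 blocks.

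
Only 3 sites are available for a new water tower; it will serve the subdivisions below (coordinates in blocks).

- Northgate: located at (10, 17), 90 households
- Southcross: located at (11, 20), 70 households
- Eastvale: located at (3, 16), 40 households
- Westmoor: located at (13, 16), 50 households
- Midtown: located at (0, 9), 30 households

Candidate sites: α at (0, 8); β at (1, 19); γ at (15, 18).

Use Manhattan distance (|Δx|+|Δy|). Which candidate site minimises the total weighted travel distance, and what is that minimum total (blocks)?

Total weighted distance at each candidate:
  α (0, 8): total = 4840
  β (1, 19): total = 3040
  γ (15, 18): total = 2440
Minimum is at γ with total 2440 blocks.

γ, total 2440 blocks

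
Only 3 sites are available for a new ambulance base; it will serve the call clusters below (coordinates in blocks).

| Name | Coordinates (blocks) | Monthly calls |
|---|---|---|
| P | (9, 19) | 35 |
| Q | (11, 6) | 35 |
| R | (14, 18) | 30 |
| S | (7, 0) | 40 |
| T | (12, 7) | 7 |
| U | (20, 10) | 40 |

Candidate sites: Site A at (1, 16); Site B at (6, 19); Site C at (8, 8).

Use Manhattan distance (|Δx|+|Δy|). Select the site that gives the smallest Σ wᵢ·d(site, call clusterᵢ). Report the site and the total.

Site C, total 2030 blocks

Total weighted distance at each candidate:
  Site A (1, 16): total = 3555
  Site B (6, 19): total = 2851
  Site C (8, 8): total = 2030
Minimum is at Site C with total 2030 blocks.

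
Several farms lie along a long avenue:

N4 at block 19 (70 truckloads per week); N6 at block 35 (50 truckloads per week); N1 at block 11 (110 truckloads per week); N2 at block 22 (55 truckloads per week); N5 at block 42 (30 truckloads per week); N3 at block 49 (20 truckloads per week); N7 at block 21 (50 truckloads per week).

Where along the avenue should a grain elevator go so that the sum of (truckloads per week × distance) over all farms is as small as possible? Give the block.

x = 21

For a sum of weighted absolute distances on a line, the optimum is the weighted median (not the mean). Total weight W = 385; half-weight = 192.5.
Sort by position and accumulate weight:
  block 11 (N1, w=110) → cum 110
  block 19 (N4, w=70) → cum 180
  block 21 (N7, w=50) → cum 230  ≥ 192.5 → median here
  block 22 (N2, w=55) → cum 285
  block 35 (N6, w=50) → cum 335
  block 42 (N5, w=30) → cum 365
  block 49 (N3, w=20) → cum 385
Optimal location: block 21.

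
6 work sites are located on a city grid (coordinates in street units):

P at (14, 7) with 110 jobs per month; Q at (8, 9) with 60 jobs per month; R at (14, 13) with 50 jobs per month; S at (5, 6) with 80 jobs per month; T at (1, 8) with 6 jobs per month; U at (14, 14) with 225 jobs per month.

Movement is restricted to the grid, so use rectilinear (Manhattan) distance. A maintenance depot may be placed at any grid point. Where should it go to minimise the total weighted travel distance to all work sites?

Manhattan distance separates: Σwᵢ(|x−xᵢ|+|y−yᵢ|) = Σwᵢ|x−xᵢ| + Σwᵢ|y−yᵢ|, so x and y are optimised independently as 1-D weighted medians.
Total weight W = 531; half = 265.5.
x-coordinate, sorted with cumulative weight:
  x=1 (T, w=6) cum 6
  x=5 (S, w=80) cum 86
  x=8 (Q, w=60) cum 146
  x=14 (P, w=110) cum 256
  x=14 (R, w=50) cum 306  ← median
  x=14 (U, w=225) cum 531
⇒ x* = 14
y-coordinate, sorted with cumulative weight:
  y=6 (S, w=80) cum 80
  y=7 (P, w=110) cum 190
  y=8 (T, w=6) cum 196
  y=9 (Q, w=60) cum 256
  y=13 (R, w=50) cum 306  ← median
  y=14 (U, w=225) cum 531
⇒ y* = 13

(14, 13)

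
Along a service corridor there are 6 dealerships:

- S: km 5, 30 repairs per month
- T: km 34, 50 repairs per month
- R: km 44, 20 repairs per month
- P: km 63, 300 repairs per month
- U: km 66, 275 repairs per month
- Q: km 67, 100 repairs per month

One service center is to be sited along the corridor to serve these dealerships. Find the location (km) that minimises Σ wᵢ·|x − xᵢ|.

For a sum of weighted absolute distances on a line, the optimum is the weighted median (not the mean). Total weight W = 775; half-weight = 387.5.
Sort by position and accumulate weight:
  km 5 (S, w=30) → cum 30
  km 34 (T, w=50) → cum 80
  km 44 (R, w=20) → cum 100
  km 63 (P, w=300) → cum 400  ≥ 387.5 → median here
  km 66 (U, w=275) → cum 675
  km 67 (Q, w=100) → cum 775
Optimal location: km 63.

x = 63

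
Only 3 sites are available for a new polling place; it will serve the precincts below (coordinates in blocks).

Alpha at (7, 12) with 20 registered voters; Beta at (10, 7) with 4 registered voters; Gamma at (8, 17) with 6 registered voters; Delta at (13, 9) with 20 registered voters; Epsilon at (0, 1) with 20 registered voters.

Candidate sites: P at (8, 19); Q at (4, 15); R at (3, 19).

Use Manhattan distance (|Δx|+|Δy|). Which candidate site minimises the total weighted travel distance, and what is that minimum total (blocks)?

Q, total 872 blocks

Total weighted distance at each candidate:
  P (8, 19): total = 1048
  Q (4, 15): total = 872
  R (3, 19): total = 1158
Minimum is at Q with total 872 blocks.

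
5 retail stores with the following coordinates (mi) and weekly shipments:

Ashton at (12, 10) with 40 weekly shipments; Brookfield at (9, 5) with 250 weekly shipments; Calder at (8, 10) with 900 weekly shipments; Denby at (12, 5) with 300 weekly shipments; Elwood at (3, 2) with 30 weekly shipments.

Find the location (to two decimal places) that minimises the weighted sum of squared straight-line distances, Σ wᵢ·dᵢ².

The minimiser of Σwᵢ‖p−pᵢ‖² is the weighted centroid p* = (Σwᵢpᵢ)/(Σwᵢ).
Σwᵢ = 1520.
Σwᵢxᵢ = 40·12 + 250·9 + 900·8 + 300·12 + 30·3 = 13620.
Σwᵢyᵢ = 40·10 + 250·5 + 900·10 + 300·5 + 30·2 = 12210.
x* = 13620/1520 = 8.96, y* = 12210/1520 = 8.03.

(8.96, 8.03)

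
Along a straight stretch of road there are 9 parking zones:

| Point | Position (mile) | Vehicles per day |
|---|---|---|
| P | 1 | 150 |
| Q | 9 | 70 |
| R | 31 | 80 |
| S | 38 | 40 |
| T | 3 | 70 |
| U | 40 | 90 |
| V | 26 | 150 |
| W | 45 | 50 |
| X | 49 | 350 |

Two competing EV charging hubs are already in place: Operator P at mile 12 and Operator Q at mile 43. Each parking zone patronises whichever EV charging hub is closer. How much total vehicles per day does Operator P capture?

440

The indifferent point is the midpoint (12+43)/2 = 27.5; parking zones left of it (closer to Operator P at 12) go to Operator P, those right go to Operator Q.
  P at 1 (w=150) → Operator P
  T at 3 (w=70) → Operator P
  Q at 9 (w=70) → Operator P
  V at 26 (w=150) → Operator P
  R at 31 (w=80) → Operator Q
  S at 38 (w=40) → Operator Q
  U at 40 (w=90) → Operator Q
  W at 45 (w=50) → Operator Q
  X at 49 (w=350) → Operator Q
Operator P captures 440; Operator Q captures 610.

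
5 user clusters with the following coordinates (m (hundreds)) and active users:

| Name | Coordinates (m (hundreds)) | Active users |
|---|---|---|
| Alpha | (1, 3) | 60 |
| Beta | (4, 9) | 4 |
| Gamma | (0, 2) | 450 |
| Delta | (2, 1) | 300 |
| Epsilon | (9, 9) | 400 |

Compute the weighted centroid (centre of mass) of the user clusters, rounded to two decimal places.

(3.52, 4.13)

The minimiser of Σwᵢ‖p−pᵢ‖² is the weighted centroid p* = (Σwᵢpᵢ)/(Σwᵢ).
Σwᵢ = 1214.
Σwᵢxᵢ = 60·1 + 4·4 + 450·0 + 300·2 + 400·9 = 4276.
Σwᵢyᵢ = 60·3 + 4·9 + 450·2 + 300·1 + 400·9 = 5016.
x* = 4276/1214 = 3.52, y* = 5016/1214 = 4.13.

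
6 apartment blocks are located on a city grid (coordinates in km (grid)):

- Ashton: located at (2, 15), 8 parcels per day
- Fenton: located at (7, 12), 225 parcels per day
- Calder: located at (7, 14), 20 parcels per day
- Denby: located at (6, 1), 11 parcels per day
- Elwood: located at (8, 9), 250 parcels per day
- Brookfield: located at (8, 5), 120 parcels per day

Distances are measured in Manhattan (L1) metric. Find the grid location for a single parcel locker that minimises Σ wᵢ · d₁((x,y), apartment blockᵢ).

Manhattan distance separates: Σwᵢ(|x−xᵢ|+|y−yᵢ|) = Σwᵢ|x−xᵢ| + Σwᵢ|y−yᵢ|, so x and y are optimised independently as 1-D weighted medians.
Total weight W = 634; half = 317.
x-coordinate, sorted with cumulative weight:
  x=2 (Ashton, w=8) cum 8
  x=6 (Denby, w=11) cum 19
  x=7 (Fenton, w=225) cum 244
  x=7 (Calder, w=20) cum 264
  x=8 (Elwood, w=250) cum 514  ← median
  x=8 (Brookfield, w=120) cum 634
⇒ x* = 8
y-coordinate, sorted with cumulative weight:
  y=1 (Denby, w=11) cum 11
  y=5 (Brookfield, w=120) cum 131
  y=9 (Elwood, w=250) cum 381  ← median
  y=12 (Fenton, w=225) cum 606
  y=14 (Calder, w=20) cum 626
  y=15 (Ashton, w=8) cum 634
⇒ y* = 9

(8, 9)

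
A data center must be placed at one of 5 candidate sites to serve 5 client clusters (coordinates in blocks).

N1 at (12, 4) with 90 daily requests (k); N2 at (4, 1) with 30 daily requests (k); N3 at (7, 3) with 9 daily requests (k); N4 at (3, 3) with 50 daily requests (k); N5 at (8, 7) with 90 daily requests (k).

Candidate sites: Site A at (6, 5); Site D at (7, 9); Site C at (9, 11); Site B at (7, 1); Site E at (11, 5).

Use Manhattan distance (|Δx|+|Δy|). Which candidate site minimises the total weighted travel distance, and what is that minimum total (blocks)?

Site A, total 1447 blocks

Total weighted distance at each candidate:
  Site A (6, 5): total = 1447
  Site D (7, 9): total = 2054
  Site C (9, 11): total = 2590
  Site B (7, 1): total = 1758
  Site E (11, 5): total = 1514
Minimum is at Site A with total 1447 blocks.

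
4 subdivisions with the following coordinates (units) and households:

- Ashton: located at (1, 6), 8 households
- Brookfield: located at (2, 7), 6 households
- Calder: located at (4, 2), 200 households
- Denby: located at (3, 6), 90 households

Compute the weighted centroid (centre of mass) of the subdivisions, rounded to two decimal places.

(3.59, 3.39)

The minimiser of Σwᵢ‖p−pᵢ‖² is the weighted centroid p* = (Σwᵢpᵢ)/(Σwᵢ).
Σwᵢ = 304.
Σwᵢxᵢ = 8·1 + 6·2 + 200·4 + 90·3 = 1090.
Σwᵢyᵢ = 8·6 + 6·7 + 200·2 + 90·6 = 1030.
x* = 1090/304 = 3.59, y* = 1030/304 = 3.39.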